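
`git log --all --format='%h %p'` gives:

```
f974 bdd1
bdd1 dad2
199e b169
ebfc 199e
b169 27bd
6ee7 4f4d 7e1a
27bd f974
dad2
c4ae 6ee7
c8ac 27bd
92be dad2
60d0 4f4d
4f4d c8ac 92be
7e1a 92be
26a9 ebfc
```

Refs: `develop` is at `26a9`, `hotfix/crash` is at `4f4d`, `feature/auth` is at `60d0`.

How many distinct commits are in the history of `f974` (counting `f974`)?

3

Walking parent pointers from f974: reachable set = {bdd1, dad2, f974}.
That is 3 commits.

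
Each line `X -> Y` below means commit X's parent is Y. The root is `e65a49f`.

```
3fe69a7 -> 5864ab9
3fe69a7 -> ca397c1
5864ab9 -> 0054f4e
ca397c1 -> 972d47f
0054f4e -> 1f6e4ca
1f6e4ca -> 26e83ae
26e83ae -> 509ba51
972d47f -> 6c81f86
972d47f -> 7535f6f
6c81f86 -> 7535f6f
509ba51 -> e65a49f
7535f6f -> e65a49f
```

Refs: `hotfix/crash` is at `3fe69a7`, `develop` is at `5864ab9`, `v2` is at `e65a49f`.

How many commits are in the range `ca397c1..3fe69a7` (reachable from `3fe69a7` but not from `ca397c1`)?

6

Reachable from 3fe69a7: {0054f4e, 1f6e4ca, 26e83ae, 3fe69a7, 509ba51, 5864ab9, 6c81f86, 7535f6f, 972d47f, ca397c1, e65a49f}.
Reachable from ca397c1: {6c81f86, 7535f6f, 972d47f, ca397c1, e65a49f}.
In 3fe69a7's history but not ca397c1's: {0054f4e, 1f6e4ca, 26e83ae, 3fe69a7, 509ba51, 5864ab9} — 6 commits.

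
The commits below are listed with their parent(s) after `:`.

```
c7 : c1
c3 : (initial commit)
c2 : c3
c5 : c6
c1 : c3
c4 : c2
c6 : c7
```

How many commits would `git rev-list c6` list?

4

Walking parent pointers from c6: reachable set = {c1, c3, c6, c7}.
That is 4 commits.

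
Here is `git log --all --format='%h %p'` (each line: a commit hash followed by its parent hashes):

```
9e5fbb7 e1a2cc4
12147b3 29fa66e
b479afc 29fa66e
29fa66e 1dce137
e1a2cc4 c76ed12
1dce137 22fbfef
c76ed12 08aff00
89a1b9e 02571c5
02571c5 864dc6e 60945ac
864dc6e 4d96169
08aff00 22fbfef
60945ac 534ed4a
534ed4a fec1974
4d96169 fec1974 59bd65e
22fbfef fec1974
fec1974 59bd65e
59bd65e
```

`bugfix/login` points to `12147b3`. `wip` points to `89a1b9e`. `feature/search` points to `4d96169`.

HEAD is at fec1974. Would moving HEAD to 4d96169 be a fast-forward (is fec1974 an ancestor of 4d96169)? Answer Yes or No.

Yes

A fast-forward from fec1974 to 4d96169 is possible iff fec1974 is an ancestor of 4d96169.
Ancestors of 4d96169: {4d96169, 59bd65e, fec1974}.
fec1974 is among them, so fast-forward is possible.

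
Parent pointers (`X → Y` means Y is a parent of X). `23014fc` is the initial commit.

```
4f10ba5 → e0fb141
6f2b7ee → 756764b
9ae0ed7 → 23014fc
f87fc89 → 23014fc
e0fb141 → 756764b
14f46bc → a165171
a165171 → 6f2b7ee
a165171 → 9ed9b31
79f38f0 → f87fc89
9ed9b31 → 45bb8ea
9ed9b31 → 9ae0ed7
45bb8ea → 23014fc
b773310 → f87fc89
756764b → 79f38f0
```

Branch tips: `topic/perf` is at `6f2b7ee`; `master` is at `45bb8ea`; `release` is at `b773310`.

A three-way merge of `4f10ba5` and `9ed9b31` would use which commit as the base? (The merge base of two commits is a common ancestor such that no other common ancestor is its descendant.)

23014fc

Ancestors of 4f10ba5: {23014fc, 4f10ba5, 756764b, 79f38f0, e0fb141, f87fc89}.
Ancestors of 9ed9b31: {23014fc, 45bb8ea, 9ae0ed7, 9ed9b31}.
Common ancestors: {23014fc}.
The only common ancestor is 23014fc, so it is the merge base.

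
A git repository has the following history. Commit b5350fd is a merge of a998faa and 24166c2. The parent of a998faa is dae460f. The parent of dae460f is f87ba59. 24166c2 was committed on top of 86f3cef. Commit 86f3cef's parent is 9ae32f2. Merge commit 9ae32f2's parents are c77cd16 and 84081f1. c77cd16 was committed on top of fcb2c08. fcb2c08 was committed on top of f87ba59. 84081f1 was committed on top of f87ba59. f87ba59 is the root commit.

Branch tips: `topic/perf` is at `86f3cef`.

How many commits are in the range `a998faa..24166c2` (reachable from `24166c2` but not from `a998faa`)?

6

Reachable from 24166c2: {24166c2, 84081f1, 86f3cef, 9ae32f2, c77cd16, f87ba59, fcb2c08}.
Reachable from a998faa: {a998faa, dae460f, f87ba59}.
In 24166c2's history but not a998faa's: {24166c2, 84081f1, 86f3cef, 9ae32f2, c77cd16, fcb2c08} — 6 commits.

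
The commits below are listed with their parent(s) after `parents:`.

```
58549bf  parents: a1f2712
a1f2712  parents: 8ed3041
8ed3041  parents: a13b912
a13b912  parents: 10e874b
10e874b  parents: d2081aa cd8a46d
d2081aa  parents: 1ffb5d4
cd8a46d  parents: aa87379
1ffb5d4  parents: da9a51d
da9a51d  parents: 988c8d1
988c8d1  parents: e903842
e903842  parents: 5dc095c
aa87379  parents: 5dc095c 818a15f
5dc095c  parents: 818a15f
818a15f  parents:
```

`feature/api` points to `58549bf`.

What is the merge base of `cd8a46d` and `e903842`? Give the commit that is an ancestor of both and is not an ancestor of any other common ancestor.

Ancestors of cd8a46d: {5dc095c, 818a15f, aa87379, cd8a46d}.
Ancestors of e903842: {5dc095c, 818a15f, e903842}.
Common ancestors: {5dc095c, 818a15f}.
Among these, 5dc095c is not an ancestor of any other common ancestor — it is the merge base.

5dc095c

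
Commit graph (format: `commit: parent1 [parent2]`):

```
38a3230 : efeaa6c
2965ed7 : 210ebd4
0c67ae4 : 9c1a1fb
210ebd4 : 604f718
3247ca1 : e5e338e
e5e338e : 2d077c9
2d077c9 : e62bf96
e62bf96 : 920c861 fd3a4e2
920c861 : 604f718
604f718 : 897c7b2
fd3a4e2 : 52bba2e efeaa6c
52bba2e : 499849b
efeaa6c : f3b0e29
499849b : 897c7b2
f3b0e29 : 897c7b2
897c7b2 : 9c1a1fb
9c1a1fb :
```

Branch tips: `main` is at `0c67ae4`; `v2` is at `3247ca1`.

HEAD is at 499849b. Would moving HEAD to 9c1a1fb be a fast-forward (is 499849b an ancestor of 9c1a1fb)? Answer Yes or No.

No

A fast-forward from 499849b to 9c1a1fb is possible iff 499849b is an ancestor of 9c1a1fb.
Ancestors of 9c1a1fb: {9c1a1fb}.
499849b is not among them, so fast-forward is not possible.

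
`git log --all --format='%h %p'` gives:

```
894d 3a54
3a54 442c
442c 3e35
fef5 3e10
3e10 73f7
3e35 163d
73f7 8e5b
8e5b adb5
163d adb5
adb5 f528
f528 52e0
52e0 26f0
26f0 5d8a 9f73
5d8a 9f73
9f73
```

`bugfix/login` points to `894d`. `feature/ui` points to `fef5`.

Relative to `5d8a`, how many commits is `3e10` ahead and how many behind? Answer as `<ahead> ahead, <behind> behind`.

Reachable from 3e10: {26f0, 3e10, 52e0, 5d8a, 73f7, 8e5b, 9f73, adb5, f528}.
Reachable from 5d8a: {5d8a, 9f73}.
Only in 3e10's history (ahead): {26f0, 3e10, 52e0, 73f7, 8e5b, adb5, f528} — 7.
Only in 5d8a's history (behind): {} — 0.

7 ahead, 0 behind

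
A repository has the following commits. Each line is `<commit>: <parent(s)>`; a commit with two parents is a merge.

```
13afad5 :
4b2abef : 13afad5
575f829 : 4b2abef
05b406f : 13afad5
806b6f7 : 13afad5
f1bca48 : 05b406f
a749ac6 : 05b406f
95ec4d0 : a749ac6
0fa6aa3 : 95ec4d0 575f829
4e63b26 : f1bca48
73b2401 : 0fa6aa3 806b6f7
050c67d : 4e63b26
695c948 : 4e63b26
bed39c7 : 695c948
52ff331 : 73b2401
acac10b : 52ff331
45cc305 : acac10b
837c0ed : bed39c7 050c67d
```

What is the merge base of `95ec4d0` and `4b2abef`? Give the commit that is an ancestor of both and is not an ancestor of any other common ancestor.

Ancestors of 95ec4d0: {05b406f, 13afad5, 95ec4d0, a749ac6}.
Ancestors of 4b2abef: {13afad5, 4b2abef}.
Common ancestors: {13afad5}.
The only common ancestor is 13afad5, so it is the merge base.

13afad5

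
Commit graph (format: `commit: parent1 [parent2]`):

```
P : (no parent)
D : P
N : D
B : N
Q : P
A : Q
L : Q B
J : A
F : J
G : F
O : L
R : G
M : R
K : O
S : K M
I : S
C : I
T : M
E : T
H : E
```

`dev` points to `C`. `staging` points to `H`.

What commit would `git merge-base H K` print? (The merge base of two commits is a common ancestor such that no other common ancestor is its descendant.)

Ancestors of H: {A, E, F, G, H, J, M, P, Q, R, T}.
Ancestors of K: {B, D, K, L, N, O, P, Q}.
Common ancestors: {P, Q}.
Among these, Q is not an ancestor of any other common ancestor — it is the merge base.

Q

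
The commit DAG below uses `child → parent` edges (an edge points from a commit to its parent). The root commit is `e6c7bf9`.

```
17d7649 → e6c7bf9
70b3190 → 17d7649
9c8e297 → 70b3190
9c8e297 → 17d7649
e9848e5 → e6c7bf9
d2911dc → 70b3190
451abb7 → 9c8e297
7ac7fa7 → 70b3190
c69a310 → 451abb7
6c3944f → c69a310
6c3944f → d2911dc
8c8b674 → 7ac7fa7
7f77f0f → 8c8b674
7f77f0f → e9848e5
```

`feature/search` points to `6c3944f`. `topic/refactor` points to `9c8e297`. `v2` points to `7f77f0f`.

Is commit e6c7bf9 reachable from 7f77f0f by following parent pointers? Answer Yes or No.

Yes

Ancestors of 7f77f0f (commits reachable by following parents): {17d7649, 70b3190, 7ac7fa7, 7f77f0f, 8c8b674, e6c7bf9, e9848e5}.
e6c7bf9 is in that set, so it is an ancestor of 7f77f0f.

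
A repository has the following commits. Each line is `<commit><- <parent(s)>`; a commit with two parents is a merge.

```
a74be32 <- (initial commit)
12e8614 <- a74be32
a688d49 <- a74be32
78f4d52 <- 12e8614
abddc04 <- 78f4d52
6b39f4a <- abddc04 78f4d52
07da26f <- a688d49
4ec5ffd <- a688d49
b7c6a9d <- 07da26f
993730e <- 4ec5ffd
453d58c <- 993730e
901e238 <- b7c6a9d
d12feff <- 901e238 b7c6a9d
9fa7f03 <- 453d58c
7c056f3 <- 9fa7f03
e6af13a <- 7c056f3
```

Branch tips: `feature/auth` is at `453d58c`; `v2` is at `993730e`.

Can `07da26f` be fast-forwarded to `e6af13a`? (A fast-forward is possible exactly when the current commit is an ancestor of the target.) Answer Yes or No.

A fast-forward from 07da26f to e6af13a is possible iff 07da26f is an ancestor of e6af13a.
Ancestors of e6af13a: {453d58c, 4ec5ffd, 7c056f3, 993730e, 9fa7f03, a688d49, a74be32, e6af13a}.
07da26f is not among them, so fast-forward is not possible.

No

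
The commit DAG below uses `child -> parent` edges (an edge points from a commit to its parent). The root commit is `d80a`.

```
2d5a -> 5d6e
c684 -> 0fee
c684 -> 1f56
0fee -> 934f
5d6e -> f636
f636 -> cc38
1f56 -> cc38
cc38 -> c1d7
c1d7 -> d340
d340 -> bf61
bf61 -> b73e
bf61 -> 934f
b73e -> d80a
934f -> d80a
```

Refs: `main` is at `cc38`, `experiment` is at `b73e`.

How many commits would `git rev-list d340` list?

Walking parent pointers from d340: reachable set = {934f, b73e, bf61, d340, d80a}.
That is 5 commits.

5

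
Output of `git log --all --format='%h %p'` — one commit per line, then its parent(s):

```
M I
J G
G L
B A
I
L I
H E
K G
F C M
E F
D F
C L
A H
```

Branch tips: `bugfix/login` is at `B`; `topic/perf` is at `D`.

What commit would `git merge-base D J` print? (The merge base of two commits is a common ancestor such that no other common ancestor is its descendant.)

Ancestors of D: {C, D, F, I, L, M}.
Ancestors of J: {G, I, J, L}.
Common ancestors: {I, L}.
Among these, L is not an ancestor of any other common ancestor — it is the merge base.

L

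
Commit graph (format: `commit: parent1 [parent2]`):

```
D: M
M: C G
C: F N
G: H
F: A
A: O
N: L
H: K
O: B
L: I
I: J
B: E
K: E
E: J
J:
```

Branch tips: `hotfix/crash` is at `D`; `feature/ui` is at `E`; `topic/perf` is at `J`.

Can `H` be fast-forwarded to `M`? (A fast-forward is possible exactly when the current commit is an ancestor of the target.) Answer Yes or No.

A fast-forward from H to M is possible iff H is an ancestor of M.
Ancestors of M: {A, B, C, E, F, G, H, I, J, K, L, M, N, O}.
H is among them, so fast-forward is possible.

Yes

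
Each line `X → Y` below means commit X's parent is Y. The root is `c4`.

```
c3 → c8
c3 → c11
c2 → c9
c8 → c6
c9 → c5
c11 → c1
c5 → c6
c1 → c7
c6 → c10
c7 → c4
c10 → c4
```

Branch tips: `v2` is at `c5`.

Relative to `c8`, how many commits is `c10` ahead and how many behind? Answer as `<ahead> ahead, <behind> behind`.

Reachable from c10: {c10, c4}.
Reachable from c8: {c10, c4, c6, c8}.
Only in c10's history (ahead): {} — 0.
Only in c8's history (behind): {c6, c8} — 2.

0 ahead, 2 behind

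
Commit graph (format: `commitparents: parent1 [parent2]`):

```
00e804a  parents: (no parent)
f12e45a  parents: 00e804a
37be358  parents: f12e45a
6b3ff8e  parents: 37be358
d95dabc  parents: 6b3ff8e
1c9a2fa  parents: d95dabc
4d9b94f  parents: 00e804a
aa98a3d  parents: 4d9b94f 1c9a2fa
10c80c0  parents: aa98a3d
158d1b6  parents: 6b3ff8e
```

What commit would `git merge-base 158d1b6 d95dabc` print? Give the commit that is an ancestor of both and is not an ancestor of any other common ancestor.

6b3ff8e

Ancestors of 158d1b6: {00e804a, 158d1b6, 37be358, 6b3ff8e, f12e45a}.
Ancestors of d95dabc: {00e804a, 37be358, 6b3ff8e, d95dabc, f12e45a}.
Common ancestors: {00e804a, 37be358, 6b3ff8e, f12e45a}.
Among these, 6b3ff8e is not an ancestor of any other common ancestor — it is the merge base.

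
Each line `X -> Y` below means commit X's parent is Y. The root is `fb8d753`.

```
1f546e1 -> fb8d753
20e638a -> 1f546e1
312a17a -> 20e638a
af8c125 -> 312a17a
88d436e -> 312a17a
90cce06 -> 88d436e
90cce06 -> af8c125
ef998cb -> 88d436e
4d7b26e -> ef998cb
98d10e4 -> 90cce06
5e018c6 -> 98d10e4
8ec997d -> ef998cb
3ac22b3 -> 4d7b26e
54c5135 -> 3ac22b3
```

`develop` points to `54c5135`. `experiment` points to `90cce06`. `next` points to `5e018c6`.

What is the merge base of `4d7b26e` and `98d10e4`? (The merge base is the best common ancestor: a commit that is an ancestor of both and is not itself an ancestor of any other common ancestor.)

88d436e

Ancestors of 4d7b26e: {1f546e1, 20e638a, 312a17a, 4d7b26e, 88d436e, ef998cb, fb8d753}.
Ancestors of 98d10e4: {1f546e1, 20e638a, 312a17a, 88d436e, 90cce06, 98d10e4, af8c125, fb8d753}.
Common ancestors: {1f546e1, 20e638a, 312a17a, 88d436e, fb8d753}.
Among these, 88d436e is not an ancestor of any other common ancestor — it is the merge base.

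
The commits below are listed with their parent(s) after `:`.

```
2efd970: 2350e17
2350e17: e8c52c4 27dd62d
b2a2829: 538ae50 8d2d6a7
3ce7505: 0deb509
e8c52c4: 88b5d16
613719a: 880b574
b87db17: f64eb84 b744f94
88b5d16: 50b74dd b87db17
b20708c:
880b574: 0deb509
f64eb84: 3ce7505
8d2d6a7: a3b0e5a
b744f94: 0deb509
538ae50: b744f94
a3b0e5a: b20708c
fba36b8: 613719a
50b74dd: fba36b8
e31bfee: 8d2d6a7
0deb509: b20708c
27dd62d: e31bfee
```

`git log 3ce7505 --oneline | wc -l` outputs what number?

Walking parent pointers from 3ce7505: reachable set = {0deb509, 3ce7505, b20708c}.
That is 3 commits.

3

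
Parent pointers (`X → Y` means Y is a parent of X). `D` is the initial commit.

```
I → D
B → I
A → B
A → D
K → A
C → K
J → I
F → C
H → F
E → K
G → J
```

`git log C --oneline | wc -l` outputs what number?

Walking parent pointers from C: reachable set = {A, B, C, D, I, K}.
That is 6 commits.

6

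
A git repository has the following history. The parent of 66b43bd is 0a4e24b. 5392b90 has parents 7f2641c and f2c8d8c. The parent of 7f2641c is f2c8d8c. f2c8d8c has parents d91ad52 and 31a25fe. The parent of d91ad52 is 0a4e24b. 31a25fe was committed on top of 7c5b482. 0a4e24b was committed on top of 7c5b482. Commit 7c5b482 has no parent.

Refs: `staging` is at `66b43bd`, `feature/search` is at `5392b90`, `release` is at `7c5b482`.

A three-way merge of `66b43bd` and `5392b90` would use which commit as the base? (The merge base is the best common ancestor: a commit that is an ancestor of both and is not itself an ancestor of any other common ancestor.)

Ancestors of 66b43bd: {0a4e24b, 66b43bd, 7c5b482}.
Ancestors of 5392b90: {0a4e24b, 31a25fe, 5392b90, 7c5b482, 7f2641c, d91ad52, f2c8d8c}.
Common ancestors: {0a4e24b, 7c5b482}.
Among these, 0a4e24b is not an ancestor of any other common ancestor — it is the merge base.

0a4e24b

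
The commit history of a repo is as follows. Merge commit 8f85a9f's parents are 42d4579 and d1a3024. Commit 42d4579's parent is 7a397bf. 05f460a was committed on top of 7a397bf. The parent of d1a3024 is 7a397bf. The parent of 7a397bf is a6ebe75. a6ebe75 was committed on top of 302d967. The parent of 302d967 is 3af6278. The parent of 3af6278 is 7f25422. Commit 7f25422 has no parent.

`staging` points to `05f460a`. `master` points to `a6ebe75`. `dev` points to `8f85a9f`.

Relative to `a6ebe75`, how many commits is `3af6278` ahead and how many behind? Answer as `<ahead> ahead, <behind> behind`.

0 ahead, 2 behind

Reachable from 3af6278: {3af6278, 7f25422}.
Reachable from a6ebe75: {302d967, 3af6278, 7f25422, a6ebe75}.
Only in 3af6278's history (ahead): {} — 0.
Only in a6ebe75's history (behind): {302d967, a6ebe75} — 2.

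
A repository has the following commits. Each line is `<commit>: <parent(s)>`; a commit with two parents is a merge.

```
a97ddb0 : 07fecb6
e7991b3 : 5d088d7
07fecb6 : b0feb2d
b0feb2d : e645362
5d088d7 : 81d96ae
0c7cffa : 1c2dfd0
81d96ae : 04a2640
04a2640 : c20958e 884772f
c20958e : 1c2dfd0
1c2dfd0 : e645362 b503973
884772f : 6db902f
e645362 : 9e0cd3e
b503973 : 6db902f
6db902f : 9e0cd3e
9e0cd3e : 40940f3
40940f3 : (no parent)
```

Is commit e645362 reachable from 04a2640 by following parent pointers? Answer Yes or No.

Ancestors of 04a2640 (commits reachable by following parents): {04a2640, 1c2dfd0, 40940f3, 6db902f, 884772f, 9e0cd3e, b503973, c20958e, e645362}.
e645362 is in that set, so it is an ancestor of 04a2640.

Yes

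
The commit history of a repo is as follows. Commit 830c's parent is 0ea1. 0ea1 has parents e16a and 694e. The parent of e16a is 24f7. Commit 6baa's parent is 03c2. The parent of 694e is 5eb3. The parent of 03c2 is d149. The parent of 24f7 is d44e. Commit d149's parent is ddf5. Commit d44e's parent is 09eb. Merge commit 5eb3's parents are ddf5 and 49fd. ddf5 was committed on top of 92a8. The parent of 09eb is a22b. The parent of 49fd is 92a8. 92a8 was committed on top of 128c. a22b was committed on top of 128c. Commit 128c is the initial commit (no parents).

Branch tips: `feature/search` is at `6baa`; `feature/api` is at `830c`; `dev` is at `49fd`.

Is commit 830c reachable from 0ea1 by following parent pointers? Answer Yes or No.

Ancestors of 0ea1: {09eb, 0ea1, 128c, 24f7, 49fd, 5eb3, 694e, 92a8, a22b, d44e, ddf5, e16a}.
830c is not in that set, so it is not an ancestor of 0ea1.

No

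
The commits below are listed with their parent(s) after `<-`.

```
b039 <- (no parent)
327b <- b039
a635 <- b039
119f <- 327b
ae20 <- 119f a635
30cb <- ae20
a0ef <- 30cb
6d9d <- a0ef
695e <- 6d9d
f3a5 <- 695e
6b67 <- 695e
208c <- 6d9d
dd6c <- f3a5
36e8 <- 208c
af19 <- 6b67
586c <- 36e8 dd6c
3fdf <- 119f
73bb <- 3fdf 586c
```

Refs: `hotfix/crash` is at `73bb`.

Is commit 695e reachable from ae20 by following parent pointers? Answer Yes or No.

No

Ancestors of ae20: {119f, 327b, a635, ae20, b039}.
695e is not in that set, so it is not an ancestor of ae20.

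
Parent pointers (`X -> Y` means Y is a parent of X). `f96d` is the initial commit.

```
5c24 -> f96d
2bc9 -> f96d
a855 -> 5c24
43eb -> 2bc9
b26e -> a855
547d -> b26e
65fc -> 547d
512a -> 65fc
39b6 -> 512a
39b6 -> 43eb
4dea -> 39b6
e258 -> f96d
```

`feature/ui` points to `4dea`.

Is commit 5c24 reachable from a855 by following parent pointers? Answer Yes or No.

Yes

Ancestors of a855 (commits reachable by following parents): {5c24, a855, f96d}.
5c24 is in that set, so it is an ancestor of a855.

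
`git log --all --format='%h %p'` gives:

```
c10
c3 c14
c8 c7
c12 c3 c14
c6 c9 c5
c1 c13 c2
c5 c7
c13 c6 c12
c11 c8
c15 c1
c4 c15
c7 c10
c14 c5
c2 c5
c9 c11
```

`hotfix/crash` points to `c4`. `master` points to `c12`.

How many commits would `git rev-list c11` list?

Walking parent pointers from c11: reachable set = {c10, c11, c7, c8}.
That is 4 commits.

4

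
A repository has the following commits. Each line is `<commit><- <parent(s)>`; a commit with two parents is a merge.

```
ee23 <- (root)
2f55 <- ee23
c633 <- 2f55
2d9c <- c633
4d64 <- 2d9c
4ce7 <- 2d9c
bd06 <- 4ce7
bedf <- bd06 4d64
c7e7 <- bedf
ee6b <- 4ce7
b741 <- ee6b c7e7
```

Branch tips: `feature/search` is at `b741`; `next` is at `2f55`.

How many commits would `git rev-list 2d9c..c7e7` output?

Reachable from c7e7: {2d9c, 2f55, 4ce7, 4d64, bd06, bedf, c633, c7e7, ee23}.
Reachable from 2d9c: {2d9c, 2f55, c633, ee23}.
In c7e7's history but not 2d9c's: {4ce7, 4d64, bd06, bedf, c7e7} — 5 commits.

5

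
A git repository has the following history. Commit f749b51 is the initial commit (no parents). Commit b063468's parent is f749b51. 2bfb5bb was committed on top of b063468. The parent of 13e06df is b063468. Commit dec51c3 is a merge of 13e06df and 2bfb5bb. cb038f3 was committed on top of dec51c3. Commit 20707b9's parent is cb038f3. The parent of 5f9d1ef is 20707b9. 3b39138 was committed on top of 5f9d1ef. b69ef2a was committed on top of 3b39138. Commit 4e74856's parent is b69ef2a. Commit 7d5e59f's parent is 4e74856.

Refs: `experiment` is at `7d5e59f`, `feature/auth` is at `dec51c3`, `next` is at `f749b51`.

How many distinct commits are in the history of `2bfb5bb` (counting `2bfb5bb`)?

3

Walking parent pointers from 2bfb5bb: reachable set = {2bfb5bb, b063468, f749b51}.
That is 3 commits.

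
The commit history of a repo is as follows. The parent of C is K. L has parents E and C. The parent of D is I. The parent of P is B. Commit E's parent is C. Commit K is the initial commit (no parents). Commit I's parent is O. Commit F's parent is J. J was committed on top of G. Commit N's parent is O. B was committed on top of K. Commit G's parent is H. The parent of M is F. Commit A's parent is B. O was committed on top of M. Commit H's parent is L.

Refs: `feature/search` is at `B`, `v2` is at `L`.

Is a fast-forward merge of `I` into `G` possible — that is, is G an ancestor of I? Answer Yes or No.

A fast-forward from G to I is possible iff G is an ancestor of I.
Ancestors of I: {C, E, F, G, H, I, J, K, L, M, O}.
G is among them, so fast-forward is possible.

Yes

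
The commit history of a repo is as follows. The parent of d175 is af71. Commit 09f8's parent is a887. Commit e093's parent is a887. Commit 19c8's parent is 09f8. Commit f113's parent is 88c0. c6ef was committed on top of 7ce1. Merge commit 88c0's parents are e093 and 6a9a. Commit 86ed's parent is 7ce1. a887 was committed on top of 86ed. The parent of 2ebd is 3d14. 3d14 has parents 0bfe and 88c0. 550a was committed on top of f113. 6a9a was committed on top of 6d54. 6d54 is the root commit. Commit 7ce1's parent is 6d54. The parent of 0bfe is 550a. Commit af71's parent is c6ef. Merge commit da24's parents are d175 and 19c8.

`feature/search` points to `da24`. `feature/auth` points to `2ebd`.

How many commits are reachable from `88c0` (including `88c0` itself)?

Walking parent pointers from 88c0: reachable set = {6a9a, 6d54, 7ce1, 86ed, 88c0, a887, e093}.
That is 7 commits.

7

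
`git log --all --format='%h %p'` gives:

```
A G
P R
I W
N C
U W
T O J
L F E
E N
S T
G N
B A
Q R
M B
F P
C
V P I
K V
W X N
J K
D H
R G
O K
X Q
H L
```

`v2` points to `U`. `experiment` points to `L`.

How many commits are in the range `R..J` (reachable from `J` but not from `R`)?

Reachable from J: {C, G, I, J, K, N, P, Q, R, V, W, X}.
Reachable from R: {C, G, N, R}.
In J's history but not R's: {I, J, K, P, Q, V, W, X} — 8 commits.

8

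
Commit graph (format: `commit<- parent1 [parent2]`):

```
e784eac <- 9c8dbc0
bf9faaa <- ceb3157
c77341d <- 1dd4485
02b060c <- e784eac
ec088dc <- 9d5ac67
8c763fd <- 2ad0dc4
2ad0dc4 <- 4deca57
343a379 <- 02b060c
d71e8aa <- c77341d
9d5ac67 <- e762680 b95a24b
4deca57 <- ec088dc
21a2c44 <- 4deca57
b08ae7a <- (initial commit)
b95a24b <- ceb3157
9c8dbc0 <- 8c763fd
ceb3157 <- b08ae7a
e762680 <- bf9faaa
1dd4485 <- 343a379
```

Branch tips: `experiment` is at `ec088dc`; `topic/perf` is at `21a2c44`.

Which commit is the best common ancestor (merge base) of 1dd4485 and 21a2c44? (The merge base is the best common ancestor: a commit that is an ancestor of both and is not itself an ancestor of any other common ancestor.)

Ancestors of 1dd4485: {02b060c, 1dd4485, 2ad0dc4, 343a379, 4deca57, 8c763fd, 9c8dbc0, 9d5ac67, b08ae7a, b95a24b, bf9faaa, ceb3157, e762680, e784eac, ec088dc}.
Ancestors of 21a2c44: {21a2c44, 4deca57, 9d5ac67, b08ae7a, b95a24b, bf9faaa, ceb3157, e762680, ec088dc}.
Common ancestors: {4deca57, 9d5ac67, b08ae7a, b95a24b, bf9faaa, ceb3157, e762680, ec088dc}.
Among these, 4deca57 is not an ancestor of any other common ancestor — it is the merge base.

4deca57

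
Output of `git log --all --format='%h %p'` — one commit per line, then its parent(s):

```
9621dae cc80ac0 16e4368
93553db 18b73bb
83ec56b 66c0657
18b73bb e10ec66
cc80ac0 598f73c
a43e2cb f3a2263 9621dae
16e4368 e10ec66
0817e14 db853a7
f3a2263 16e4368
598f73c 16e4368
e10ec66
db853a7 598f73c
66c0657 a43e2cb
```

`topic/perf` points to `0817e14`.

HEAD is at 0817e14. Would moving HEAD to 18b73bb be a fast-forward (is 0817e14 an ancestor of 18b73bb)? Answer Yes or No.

A fast-forward from 0817e14 to 18b73bb is possible iff 0817e14 is an ancestor of 18b73bb.
Ancestors of 18b73bb: {18b73bb, e10ec66}.
0817e14 is not among them, so fast-forward is not possible.

No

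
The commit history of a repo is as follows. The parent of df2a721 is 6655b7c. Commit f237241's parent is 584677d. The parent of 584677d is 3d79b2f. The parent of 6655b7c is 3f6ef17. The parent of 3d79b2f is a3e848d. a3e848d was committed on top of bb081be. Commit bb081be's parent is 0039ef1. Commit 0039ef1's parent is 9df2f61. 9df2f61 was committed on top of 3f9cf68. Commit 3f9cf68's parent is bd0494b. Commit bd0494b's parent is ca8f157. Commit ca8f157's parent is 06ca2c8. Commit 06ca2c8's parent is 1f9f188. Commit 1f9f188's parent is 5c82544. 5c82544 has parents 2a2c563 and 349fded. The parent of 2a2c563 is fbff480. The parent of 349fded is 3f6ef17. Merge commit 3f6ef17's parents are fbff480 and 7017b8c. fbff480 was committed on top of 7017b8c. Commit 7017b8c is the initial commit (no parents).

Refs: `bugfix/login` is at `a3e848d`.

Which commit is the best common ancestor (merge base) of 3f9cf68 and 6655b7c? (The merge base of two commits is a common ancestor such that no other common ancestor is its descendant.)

Ancestors of 3f9cf68: {06ca2c8, 1f9f188, 2a2c563, 349fded, 3f6ef17, 3f9cf68, 5c82544, 7017b8c, bd0494b, ca8f157, fbff480}.
Ancestors of 6655b7c: {3f6ef17, 6655b7c, 7017b8c, fbff480}.
Common ancestors: {3f6ef17, 7017b8c, fbff480}.
Among these, 3f6ef17 is not an ancestor of any other common ancestor — it is the merge base.

3f6ef17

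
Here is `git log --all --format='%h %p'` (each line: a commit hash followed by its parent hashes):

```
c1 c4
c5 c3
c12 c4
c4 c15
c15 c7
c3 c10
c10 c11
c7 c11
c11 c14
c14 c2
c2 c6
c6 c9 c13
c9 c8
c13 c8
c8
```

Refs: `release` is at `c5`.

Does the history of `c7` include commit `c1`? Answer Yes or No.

Ancestors of c7: {c11, c13, c14, c2, c6, c7, c8, c9}.
c1 is not in that set, so it is not an ancestor of c7.

No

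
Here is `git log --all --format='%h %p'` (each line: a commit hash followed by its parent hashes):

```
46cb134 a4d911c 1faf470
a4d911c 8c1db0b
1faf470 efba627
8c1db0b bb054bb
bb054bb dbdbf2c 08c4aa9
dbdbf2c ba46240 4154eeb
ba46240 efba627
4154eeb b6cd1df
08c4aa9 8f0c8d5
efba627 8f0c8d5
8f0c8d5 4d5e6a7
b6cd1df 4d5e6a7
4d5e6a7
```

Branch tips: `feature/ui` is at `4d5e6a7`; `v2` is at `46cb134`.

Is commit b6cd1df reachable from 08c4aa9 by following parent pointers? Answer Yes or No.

No

Ancestors of 08c4aa9: {08c4aa9, 4d5e6a7, 8f0c8d5}.
b6cd1df is not in that set, so it is not an ancestor of 08c4aa9.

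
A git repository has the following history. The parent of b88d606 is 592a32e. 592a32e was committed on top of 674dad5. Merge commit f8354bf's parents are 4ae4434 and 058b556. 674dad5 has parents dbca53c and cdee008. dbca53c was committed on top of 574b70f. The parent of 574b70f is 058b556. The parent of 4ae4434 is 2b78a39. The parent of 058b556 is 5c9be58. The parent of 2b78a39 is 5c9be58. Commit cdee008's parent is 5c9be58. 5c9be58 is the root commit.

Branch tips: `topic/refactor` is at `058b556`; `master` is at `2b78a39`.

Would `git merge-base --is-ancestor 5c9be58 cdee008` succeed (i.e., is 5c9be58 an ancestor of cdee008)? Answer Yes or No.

Ancestors of cdee008 (commits reachable by following parents): {5c9be58, cdee008}.
5c9be58 is in that set, so it is an ancestor of cdee008.

Yes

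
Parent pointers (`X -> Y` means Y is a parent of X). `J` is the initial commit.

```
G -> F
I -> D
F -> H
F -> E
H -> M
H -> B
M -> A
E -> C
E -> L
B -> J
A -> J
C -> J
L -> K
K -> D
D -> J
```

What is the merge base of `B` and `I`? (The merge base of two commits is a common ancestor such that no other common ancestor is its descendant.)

Ancestors of B: {B, J}.
Ancestors of I: {D, I, J}.
Common ancestors: {J}.
The only common ancestor is J, so it is the merge base.

J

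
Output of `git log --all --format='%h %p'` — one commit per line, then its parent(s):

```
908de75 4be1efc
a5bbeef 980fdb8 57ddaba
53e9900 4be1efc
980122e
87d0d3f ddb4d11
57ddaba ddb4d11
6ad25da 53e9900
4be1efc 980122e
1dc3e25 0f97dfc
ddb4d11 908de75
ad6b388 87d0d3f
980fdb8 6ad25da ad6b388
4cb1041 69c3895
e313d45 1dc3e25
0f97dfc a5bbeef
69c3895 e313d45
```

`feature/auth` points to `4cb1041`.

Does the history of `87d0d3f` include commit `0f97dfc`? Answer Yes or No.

Ancestors of 87d0d3f: {4be1efc, 87d0d3f, 908de75, 980122e, ddb4d11}.
0f97dfc is not in that set, so it is not an ancestor of 87d0d3f.

No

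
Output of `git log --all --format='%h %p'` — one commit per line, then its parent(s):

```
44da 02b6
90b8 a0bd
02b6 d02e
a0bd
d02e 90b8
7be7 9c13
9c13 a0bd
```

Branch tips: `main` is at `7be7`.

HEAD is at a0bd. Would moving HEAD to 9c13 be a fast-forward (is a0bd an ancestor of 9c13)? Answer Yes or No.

Yes

A fast-forward from a0bd to 9c13 is possible iff a0bd is an ancestor of 9c13.
Ancestors of 9c13: {9c13, a0bd}.
a0bd is among them, so fast-forward is possible.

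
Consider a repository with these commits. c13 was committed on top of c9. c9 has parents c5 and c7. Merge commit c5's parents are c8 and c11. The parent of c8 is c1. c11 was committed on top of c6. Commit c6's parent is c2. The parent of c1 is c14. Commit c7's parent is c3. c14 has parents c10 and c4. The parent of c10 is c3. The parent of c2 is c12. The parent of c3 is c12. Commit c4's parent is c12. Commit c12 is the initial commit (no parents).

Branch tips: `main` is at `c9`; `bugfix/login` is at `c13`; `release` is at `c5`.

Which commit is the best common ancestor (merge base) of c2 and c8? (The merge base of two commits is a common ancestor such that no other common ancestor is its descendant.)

c12

Ancestors of c2: {c12, c2}.
Ancestors of c8: {c1, c10, c12, c14, c3, c4, c8}.
Common ancestors: {c12}.
The only common ancestor is c12, so it is the merge base.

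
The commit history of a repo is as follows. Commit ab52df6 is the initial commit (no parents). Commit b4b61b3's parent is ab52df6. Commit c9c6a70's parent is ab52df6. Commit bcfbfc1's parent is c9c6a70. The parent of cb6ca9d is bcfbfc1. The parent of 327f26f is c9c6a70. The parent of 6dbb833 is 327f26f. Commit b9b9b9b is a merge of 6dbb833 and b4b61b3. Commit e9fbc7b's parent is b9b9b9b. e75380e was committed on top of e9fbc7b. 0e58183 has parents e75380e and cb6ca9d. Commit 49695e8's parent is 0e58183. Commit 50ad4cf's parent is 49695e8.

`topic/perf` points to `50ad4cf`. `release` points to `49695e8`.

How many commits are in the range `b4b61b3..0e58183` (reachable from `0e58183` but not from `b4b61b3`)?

9

Reachable from 0e58183: {0e58183, 327f26f, 6dbb833, ab52df6, b4b61b3, b9b9b9b, bcfbfc1, c9c6a70, cb6ca9d, e75380e, e9fbc7b}.
Reachable from b4b61b3: {ab52df6, b4b61b3}.
In 0e58183's history but not b4b61b3's: {0e58183, 327f26f, 6dbb833, b9b9b9b, bcfbfc1, c9c6a70, cb6ca9d, e75380e, e9fbc7b} — 9 commits.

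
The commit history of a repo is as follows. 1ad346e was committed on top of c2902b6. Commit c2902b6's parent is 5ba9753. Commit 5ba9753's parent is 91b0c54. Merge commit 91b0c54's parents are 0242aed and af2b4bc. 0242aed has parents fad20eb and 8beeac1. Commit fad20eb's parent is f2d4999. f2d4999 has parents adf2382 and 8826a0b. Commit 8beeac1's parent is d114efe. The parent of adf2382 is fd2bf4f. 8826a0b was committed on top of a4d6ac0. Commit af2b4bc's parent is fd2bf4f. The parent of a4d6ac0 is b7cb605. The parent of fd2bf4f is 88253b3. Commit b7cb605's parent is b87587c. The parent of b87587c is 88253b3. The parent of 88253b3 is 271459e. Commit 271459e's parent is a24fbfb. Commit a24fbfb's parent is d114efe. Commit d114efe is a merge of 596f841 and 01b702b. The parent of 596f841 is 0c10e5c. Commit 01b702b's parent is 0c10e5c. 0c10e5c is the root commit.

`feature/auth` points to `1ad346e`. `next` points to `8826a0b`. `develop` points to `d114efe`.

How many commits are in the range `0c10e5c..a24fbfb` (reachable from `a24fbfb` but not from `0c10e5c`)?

Reachable from a24fbfb: {01b702b, 0c10e5c, 596f841, a24fbfb, d114efe}.
Reachable from 0c10e5c: {0c10e5c}.
In a24fbfb's history but not 0c10e5c's: {01b702b, 596f841, a24fbfb, d114efe} — 4 commits.

4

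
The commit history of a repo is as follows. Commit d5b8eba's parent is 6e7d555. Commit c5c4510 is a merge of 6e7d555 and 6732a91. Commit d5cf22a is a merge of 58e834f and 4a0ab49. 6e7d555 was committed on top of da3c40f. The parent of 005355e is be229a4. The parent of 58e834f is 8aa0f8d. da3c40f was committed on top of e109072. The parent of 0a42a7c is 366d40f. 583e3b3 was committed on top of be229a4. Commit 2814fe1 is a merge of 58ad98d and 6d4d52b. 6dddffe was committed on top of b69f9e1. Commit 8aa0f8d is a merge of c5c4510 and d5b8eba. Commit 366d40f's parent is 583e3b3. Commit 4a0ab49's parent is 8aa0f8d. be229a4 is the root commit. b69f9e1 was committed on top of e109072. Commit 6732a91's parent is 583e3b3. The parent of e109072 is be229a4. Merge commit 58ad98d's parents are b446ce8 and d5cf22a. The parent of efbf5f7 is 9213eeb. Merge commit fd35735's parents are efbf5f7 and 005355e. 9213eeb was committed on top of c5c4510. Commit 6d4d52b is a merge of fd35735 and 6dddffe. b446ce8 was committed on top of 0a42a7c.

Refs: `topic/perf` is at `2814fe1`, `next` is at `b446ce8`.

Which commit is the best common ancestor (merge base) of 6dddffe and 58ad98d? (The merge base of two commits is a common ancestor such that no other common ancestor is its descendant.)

e109072

Ancestors of 6dddffe: {6dddffe, b69f9e1, be229a4, e109072}.
Ancestors of 58ad98d: {0a42a7c, 366d40f, 4a0ab49, 583e3b3, 58ad98d, 58e834f, 6732a91, 6e7d555, 8aa0f8d, b446ce8, be229a4, c5c4510, d5b8eba, d5cf22a, da3c40f, e109072}.
Common ancestors: {be229a4, e109072}.
Among these, e109072 is not an ancestor of any other common ancestor — it is the merge base.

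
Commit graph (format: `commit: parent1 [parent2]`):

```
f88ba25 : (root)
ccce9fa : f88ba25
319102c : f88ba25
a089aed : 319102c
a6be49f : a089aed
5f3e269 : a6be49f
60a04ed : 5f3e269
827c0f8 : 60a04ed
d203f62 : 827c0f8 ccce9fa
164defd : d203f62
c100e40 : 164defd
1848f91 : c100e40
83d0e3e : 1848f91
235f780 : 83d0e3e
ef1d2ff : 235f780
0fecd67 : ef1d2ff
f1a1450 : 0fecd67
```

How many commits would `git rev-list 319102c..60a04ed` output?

4

Reachable from 60a04ed: {319102c, 5f3e269, 60a04ed, a089aed, a6be49f, f88ba25}.
Reachable from 319102c: {319102c, f88ba25}.
In 60a04ed's history but not 319102c's: {5f3e269, 60a04ed, a089aed, a6be49f} — 4 commits.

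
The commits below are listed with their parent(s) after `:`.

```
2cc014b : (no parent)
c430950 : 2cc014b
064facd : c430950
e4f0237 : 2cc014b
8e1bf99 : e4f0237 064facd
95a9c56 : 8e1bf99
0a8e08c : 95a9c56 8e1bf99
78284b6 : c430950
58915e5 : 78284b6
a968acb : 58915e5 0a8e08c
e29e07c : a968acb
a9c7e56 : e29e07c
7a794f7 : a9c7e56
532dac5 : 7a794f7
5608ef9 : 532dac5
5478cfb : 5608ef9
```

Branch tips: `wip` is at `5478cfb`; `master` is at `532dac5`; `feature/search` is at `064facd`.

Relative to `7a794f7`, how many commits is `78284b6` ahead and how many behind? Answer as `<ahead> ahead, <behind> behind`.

0 ahead, 10 behind

Reachable from 78284b6: {2cc014b, 78284b6, c430950}.
Reachable from 7a794f7: {064facd, 0a8e08c, 2cc014b, 58915e5, 78284b6, 7a794f7, 8e1bf99, 95a9c56, a968acb, a9c7e56, c430950, e29e07c, e4f0237}.
Only in 78284b6's history (ahead): {} — 0.
Only in 7a794f7's history (behind): {064facd, 0a8e08c, 58915e5, 7a794f7, 8e1bf99, 95a9c56, a968acb, a9c7e56, e29e07c, e4f0237} — 10.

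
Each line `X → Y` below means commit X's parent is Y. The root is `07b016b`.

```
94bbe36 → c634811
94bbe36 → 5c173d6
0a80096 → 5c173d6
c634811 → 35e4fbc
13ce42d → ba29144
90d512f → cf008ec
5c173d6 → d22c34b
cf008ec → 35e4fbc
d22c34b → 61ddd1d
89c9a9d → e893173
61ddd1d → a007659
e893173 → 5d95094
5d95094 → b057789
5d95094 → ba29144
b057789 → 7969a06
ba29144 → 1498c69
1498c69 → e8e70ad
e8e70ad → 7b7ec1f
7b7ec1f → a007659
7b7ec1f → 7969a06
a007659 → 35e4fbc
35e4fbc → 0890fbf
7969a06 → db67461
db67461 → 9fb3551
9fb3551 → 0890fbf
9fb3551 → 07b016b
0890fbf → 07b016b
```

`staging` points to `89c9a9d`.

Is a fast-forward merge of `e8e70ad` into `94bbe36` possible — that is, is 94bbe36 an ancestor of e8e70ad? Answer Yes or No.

No

A fast-forward from 94bbe36 to e8e70ad is possible iff 94bbe36 is an ancestor of e8e70ad.
Ancestors of e8e70ad: {07b016b, 0890fbf, 35e4fbc, 7969a06, 7b7ec1f, 9fb3551, a007659, db67461, e8e70ad}.
94bbe36 is not among them, so fast-forward is not possible.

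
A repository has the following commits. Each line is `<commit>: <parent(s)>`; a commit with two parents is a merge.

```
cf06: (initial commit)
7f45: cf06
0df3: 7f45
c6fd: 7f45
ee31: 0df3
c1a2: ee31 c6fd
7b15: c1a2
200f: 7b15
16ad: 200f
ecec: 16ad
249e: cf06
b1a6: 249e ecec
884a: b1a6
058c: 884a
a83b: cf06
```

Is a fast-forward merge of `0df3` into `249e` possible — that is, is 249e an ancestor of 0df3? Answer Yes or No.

No

A fast-forward from 249e to 0df3 is possible iff 249e is an ancestor of 0df3.
Ancestors of 0df3: {0df3, 7f45, cf06}.
249e is not among them, so fast-forward is not possible.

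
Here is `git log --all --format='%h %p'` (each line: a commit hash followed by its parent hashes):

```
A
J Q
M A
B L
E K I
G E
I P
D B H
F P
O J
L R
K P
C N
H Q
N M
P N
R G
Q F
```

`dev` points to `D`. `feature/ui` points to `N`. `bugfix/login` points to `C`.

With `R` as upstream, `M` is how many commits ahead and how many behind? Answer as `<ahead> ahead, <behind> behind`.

0 ahead, 7 behind

Reachable from M: {A, M}.
Reachable from R: {A, E, G, I, K, M, N, P, R}.
Only in M's history (ahead): {} — 0.
Only in R's history (behind): {E, G, I, K, N, P, R} — 7.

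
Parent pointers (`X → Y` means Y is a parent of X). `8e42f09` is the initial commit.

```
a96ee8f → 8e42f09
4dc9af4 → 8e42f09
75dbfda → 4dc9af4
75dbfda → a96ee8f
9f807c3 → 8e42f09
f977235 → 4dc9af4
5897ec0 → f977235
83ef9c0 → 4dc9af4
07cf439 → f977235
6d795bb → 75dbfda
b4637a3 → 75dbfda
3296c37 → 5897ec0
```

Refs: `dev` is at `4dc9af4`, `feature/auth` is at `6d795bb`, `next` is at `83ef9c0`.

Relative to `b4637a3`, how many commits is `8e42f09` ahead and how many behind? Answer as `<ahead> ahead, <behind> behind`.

Reachable from 8e42f09: {8e42f09}.
Reachable from b4637a3: {4dc9af4, 75dbfda, 8e42f09, a96ee8f, b4637a3}.
Only in 8e42f09's history (ahead): {} — 0.
Only in b4637a3's history (behind): {4dc9af4, 75dbfda, a96ee8f, b4637a3} — 4.

0 ahead, 4 behind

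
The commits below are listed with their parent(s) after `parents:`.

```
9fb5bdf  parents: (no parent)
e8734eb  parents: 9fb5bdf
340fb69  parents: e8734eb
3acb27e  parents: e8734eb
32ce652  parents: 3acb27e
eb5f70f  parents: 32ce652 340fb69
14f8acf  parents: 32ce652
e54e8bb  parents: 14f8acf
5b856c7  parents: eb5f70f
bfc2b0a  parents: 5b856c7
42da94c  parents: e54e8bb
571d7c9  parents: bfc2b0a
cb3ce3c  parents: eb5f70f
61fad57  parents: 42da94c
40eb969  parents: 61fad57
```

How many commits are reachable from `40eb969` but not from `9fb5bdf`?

8

Reachable from 40eb969: {14f8acf, 32ce652, 3acb27e, 40eb969, 42da94c, 61fad57, 9fb5bdf, e54e8bb, e8734eb}.
Reachable from 9fb5bdf: {9fb5bdf}.
In 40eb969's history but not 9fb5bdf's: {14f8acf, 32ce652, 3acb27e, 40eb969, 42da94c, 61fad57, e54e8bb, e8734eb} — 8 commits.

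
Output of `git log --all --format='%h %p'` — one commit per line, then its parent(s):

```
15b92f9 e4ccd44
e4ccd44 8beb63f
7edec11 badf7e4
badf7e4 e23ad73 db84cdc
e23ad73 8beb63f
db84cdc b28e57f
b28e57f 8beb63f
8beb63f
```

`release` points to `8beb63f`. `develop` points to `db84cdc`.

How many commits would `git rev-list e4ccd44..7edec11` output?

5

Reachable from 7edec11: {7edec11, 8beb63f, b28e57f, badf7e4, db84cdc, e23ad73}.
Reachable from e4ccd44: {8beb63f, e4ccd44}.
In 7edec11's history but not e4ccd44's: {7edec11, b28e57f, badf7e4, db84cdc, e23ad73} — 5 commits.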